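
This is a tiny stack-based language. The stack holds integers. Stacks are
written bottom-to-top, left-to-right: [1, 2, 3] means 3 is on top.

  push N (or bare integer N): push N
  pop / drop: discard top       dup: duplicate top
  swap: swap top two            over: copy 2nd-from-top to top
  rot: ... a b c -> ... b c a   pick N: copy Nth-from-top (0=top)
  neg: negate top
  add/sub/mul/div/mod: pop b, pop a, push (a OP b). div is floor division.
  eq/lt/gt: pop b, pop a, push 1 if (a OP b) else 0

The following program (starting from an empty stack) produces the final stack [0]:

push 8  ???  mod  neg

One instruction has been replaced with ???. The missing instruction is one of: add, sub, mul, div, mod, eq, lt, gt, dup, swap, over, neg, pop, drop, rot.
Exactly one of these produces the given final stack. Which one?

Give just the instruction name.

Answer: dup

Derivation:
Stack before ???: [8]
Stack after ???:  [8, 8]
The instruction that transforms [8] -> [8, 8] is: dup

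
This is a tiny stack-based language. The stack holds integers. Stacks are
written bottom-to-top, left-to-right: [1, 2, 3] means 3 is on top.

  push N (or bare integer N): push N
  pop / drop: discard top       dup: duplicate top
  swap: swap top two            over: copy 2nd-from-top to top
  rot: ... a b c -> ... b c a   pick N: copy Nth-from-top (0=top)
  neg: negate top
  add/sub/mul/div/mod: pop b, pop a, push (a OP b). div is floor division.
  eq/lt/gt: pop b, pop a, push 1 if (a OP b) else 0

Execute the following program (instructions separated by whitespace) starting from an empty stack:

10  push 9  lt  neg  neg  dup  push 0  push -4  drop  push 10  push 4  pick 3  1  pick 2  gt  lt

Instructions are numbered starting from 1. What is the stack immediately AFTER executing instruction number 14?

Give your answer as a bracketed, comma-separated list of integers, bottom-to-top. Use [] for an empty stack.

Answer: [0, 0, 0, 10, 4, 0, 1, 4]

Derivation:
Step 1 ('10'): [10]
Step 2 ('push 9'): [10, 9]
Step 3 ('lt'): [0]
Step 4 ('neg'): [0]
Step 5 ('neg'): [0]
Step 6 ('dup'): [0, 0]
Step 7 ('push 0'): [0, 0, 0]
Step 8 ('push -4'): [0, 0, 0, -4]
Step 9 ('drop'): [0, 0, 0]
Step 10 ('push 10'): [0, 0, 0, 10]
Step 11 ('push 4'): [0, 0, 0, 10, 4]
Step 12 ('pick 3'): [0, 0, 0, 10, 4, 0]
Step 13 ('1'): [0, 0, 0, 10, 4, 0, 1]
Step 14 ('pick 2'): [0, 0, 0, 10, 4, 0, 1, 4]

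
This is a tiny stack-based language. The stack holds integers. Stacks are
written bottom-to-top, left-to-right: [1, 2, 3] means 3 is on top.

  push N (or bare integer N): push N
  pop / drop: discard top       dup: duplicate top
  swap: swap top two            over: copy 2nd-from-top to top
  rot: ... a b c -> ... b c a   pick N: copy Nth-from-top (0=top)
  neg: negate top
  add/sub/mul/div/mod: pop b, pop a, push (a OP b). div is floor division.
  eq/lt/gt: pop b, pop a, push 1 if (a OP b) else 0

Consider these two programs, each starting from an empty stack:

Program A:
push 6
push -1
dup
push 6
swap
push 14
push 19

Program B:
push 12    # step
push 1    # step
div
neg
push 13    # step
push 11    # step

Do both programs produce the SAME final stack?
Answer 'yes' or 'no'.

Program A trace:
  After 'push 6': [6]
  After 'push -1': [6, -1]
  After 'dup': [6, -1, -1]
  After 'push 6': [6, -1, -1, 6]
  After 'swap': [6, -1, 6, -1]
  After 'push 14': [6, -1, 6, -1, 14]
  After 'push 19': [6, -1, 6, -1, 14, 19]
Program A final stack: [6, -1, 6, -1, 14, 19]

Program B trace:
  After 'push 12': [12]
  After 'push 1': [12, 1]
  After 'div': [12]
  After 'neg': [-12]
  After 'push 13': [-12, 13]
  After 'push 11': [-12, 13, 11]
Program B final stack: [-12, 13, 11]
Same: no

Answer: no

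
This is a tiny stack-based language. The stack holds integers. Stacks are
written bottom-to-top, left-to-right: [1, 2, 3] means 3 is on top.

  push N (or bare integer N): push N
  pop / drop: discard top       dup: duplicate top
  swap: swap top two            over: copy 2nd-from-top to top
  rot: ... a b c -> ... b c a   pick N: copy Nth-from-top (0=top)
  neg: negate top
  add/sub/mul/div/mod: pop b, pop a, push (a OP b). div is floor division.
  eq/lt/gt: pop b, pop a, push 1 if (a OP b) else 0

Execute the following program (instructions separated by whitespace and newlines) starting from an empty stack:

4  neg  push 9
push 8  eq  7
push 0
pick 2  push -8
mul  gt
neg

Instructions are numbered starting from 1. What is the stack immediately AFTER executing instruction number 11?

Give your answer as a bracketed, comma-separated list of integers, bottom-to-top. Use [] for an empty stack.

Step 1 ('4'): [4]
Step 2 ('neg'): [-4]
Step 3 ('push 9'): [-4, 9]
Step 4 ('push 8'): [-4, 9, 8]
Step 5 ('eq'): [-4, 0]
Step 6 ('7'): [-4, 0, 7]
Step 7 ('push 0'): [-4, 0, 7, 0]
Step 8 ('pick 2'): [-4, 0, 7, 0, 0]
Step 9 ('push -8'): [-4, 0, 7, 0, 0, -8]
Step 10 ('mul'): [-4, 0, 7, 0, 0]
Step 11 ('gt'): [-4, 0, 7, 0]

Answer: [-4, 0, 7, 0]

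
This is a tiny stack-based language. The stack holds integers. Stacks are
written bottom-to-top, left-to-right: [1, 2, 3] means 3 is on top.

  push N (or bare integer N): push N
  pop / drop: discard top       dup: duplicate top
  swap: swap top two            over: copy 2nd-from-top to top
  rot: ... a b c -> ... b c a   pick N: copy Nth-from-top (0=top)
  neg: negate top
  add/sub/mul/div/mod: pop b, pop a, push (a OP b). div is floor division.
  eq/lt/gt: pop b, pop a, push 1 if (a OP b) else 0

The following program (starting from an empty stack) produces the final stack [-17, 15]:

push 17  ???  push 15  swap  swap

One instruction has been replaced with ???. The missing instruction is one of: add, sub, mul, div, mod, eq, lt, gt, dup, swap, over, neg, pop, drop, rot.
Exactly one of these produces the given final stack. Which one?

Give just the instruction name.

Answer: neg

Derivation:
Stack before ???: [17]
Stack after ???:  [-17]
The instruction that transforms [17] -> [-17] is: neg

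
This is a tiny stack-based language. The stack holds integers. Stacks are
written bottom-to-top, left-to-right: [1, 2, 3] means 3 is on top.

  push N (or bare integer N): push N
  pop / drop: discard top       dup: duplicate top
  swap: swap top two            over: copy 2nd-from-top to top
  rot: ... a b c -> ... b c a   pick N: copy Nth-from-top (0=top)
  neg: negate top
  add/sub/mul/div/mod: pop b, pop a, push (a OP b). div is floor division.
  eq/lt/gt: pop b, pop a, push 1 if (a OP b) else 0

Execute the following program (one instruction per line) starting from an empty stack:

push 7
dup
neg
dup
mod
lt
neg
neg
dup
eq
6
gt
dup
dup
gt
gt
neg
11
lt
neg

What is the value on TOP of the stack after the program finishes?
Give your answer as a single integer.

Answer: -1

Derivation:
After 'push 7': [7]
After 'dup': [7, 7]
After 'neg': [7, -7]
After 'dup': [7, -7, -7]
After 'mod': [7, 0]
After 'lt': [0]
After 'neg': [0]
After 'neg': [0]
After 'dup': [0, 0]
After 'eq': [1]
After 'push 6': [1, 6]
After 'gt': [0]
After 'dup': [0, 0]
After 'dup': [0, 0, 0]
After 'gt': [0, 0]
After 'gt': [0]
After 'neg': [0]
After 'push 11': [0, 11]
After 'lt': [1]
After 'neg': [-1]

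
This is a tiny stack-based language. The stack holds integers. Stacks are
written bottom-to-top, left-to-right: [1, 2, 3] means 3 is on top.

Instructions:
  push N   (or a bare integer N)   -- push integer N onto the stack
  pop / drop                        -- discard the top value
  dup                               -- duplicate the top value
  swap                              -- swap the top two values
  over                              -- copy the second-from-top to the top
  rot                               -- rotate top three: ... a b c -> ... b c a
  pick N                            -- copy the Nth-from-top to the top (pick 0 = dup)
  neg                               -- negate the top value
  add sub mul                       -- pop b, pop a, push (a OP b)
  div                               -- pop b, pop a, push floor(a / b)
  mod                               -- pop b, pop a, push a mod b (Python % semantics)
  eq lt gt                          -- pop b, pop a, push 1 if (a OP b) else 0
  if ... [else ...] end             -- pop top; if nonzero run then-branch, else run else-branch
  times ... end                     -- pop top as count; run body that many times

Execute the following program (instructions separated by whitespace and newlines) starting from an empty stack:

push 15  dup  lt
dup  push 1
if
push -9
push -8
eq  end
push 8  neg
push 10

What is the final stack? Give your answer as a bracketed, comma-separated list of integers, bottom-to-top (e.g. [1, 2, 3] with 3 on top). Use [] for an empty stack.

Answer: [0, 0, 0, -8, 10]

Derivation:
After 'push 15': [15]
After 'dup': [15, 15]
After 'lt': [0]
After 'dup': [0, 0]
After 'push 1': [0, 0, 1]
After 'if': [0, 0]
After 'push -9': [0, 0, -9]
After 'push -8': [0, 0, -9, -8]
After 'eq': [0, 0, 0]
After 'push 8': [0, 0, 0, 8]
After 'neg': [0, 0, 0, -8]
After 'push 10': [0, 0, 0, -8, 10]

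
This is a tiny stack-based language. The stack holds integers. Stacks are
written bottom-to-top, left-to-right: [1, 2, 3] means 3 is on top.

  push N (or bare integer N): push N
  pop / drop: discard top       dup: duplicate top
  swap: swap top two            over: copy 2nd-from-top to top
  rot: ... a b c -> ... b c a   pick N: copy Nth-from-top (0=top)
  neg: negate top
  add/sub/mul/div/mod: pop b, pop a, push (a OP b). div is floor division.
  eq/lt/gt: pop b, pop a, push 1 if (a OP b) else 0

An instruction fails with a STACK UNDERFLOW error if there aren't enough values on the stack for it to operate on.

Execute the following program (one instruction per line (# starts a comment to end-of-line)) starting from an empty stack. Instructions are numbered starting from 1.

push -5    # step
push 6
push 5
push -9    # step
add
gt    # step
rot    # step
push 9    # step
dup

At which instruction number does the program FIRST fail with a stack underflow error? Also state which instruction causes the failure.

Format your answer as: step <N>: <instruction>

Answer: step 7: rot

Derivation:
Step 1 ('push -5'): stack = [-5], depth = 1
Step 2 ('push 6'): stack = [-5, 6], depth = 2
Step 3 ('push 5'): stack = [-5, 6, 5], depth = 3
Step 4 ('push -9'): stack = [-5, 6, 5, -9], depth = 4
Step 5 ('add'): stack = [-5, 6, -4], depth = 3
Step 6 ('gt'): stack = [-5, 1], depth = 2
Step 7 ('rot'): needs 3 value(s) but depth is 2 — STACK UNDERFLOW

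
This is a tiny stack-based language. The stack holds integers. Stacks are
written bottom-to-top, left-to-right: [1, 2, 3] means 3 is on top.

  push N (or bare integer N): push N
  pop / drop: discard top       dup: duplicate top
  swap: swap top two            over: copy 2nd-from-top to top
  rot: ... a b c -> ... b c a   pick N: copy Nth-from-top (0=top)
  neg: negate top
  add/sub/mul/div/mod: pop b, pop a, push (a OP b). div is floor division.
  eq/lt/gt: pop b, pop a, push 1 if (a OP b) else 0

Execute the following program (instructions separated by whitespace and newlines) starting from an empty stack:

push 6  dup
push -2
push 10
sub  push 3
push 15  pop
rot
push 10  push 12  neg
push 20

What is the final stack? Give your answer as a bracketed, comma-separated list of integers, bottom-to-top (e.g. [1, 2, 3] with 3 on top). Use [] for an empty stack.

After 'push 6': [6]
After 'dup': [6, 6]
After 'push -2': [6, 6, -2]
After 'push 10': [6, 6, -2, 10]
After 'sub': [6, 6, -12]
After 'push 3': [6, 6, -12, 3]
After 'push 15': [6, 6, -12, 3, 15]
After 'pop': [6, 6, -12, 3]
After 'rot': [6, -12, 3, 6]
After 'push 10': [6, -12, 3, 6, 10]
After 'push 12': [6, -12, 3, 6, 10, 12]
After 'neg': [6, -12, 3, 6, 10, -12]
After 'push 20': [6, -12, 3, 6, 10, -12, 20]

Answer: [6, -12, 3, 6, 10, -12, 20]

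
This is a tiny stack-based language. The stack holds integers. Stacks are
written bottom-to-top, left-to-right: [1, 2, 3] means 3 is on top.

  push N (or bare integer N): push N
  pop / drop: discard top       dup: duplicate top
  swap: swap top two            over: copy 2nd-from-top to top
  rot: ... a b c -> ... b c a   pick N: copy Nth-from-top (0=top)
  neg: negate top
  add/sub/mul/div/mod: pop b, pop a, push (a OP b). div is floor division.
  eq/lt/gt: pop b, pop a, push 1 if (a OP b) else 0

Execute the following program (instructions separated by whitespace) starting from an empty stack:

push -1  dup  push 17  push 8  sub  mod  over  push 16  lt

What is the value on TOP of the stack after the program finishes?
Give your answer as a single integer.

Answer: 1

Derivation:
After 'push -1': [-1]
After 'dup': [-1, -1]
After 'push 17': [-1, -1, 17]
After 'push 8': [-1, -1, 17, 8]
After 'sub': [-1, -1, 9]
After 'mod': [-1, 8]
After 'over': [-1, 8, -1]
After 'push 16': [-1, 8, -1, 16]
After 'lt': [-1, 8, 1]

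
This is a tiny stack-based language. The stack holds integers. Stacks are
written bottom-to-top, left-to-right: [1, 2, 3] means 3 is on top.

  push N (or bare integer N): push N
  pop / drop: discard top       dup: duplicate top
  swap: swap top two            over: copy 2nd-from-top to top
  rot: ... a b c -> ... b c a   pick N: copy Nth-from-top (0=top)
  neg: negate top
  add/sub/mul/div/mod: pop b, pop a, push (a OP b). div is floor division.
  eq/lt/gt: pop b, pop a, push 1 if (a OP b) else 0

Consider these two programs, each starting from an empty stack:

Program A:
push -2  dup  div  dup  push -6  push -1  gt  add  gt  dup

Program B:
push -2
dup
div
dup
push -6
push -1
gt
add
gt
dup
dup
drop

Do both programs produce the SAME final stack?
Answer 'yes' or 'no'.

Answer: yes

Derivation:
Program A trace:
  After 'push -2': [-2]
  After 'dup': [-2, -2]
  After 'div': [1]
  After 'dup': [1, 1]
  After 'push -6': [1, 1, -6]
  After 'push -1': [1, 1, -6, -1]
  After 'gt': [1, 1, 0]
  After 'add': [1, 1]
  After 'gt': [0]
  After 'dup': [0, 0]
Program A final stack: [0, 0]

Program B trace:
  After 'push -2': [-2]
  After 'dup': [-2, -2]
  After 'div': [1]
  After 'dup': [1, 1]
  After 'push -6': [1, 1, -6]
  After 'push -1': [1, 1, -6, -1]
  After 'gt': [1, 1, 0]
  After 'add': [1, 1]
  After 'gt': [0]
  After 'dup': [0, 0]
  After 'dup': [0, 0, 0]
  After 'drop': [0, 0]
Program B final stack: [0, 0]
Same: yes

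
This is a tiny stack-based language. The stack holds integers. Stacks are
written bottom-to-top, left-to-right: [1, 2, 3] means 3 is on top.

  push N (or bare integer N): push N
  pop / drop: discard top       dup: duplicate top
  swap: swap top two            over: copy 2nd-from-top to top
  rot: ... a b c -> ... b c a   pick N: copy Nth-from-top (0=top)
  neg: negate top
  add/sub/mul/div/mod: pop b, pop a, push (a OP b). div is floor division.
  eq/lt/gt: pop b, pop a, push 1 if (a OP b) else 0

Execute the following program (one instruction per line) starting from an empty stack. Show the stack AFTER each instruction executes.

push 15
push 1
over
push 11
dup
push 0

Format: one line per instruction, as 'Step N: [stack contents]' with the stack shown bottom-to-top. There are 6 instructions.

Step 1: [15]
Step 2: [15, 1]
Step 3: [15, 1, 15]
Step 4: [15, 1, 15, 11]
Step 5: [15, 1, 15, 11, 11]
Step 6: [15, 1, 15, 11, 11, 0]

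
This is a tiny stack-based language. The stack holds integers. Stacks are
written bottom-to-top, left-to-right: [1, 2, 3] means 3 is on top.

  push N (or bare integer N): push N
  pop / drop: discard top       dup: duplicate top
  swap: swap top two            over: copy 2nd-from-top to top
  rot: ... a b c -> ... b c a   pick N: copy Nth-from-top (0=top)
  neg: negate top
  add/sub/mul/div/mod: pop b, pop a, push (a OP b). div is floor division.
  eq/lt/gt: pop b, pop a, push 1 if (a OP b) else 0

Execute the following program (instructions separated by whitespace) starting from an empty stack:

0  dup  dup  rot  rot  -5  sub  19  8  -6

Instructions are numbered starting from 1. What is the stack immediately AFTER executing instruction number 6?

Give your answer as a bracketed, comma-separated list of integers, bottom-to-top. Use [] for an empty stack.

Answer: [0, 0, 0, -5]

Derivation:
Step 1 ('0'): [0]
Step 2 ('dup'): [0, 0]
Step 3 ('dup'): [0, 0, 0]
Step 4 ('rot'): [0, 0, 0]
Step 5 ('rot'): [0, 0, 0]
Step 6 ('-5'): [0, 0, 0, -5]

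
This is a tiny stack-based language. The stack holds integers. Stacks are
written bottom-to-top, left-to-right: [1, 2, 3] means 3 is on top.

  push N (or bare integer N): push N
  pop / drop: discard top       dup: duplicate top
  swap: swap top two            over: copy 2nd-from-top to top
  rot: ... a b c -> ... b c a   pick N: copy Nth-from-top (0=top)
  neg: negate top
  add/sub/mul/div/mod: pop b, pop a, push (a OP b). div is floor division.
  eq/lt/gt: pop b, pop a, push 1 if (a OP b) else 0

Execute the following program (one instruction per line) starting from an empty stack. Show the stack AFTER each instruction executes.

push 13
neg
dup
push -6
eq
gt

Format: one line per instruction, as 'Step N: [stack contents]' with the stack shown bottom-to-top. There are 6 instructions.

Step 1: [13]
Step 2: [-13]
Step 3: [-13, -13]
Step 4: [-13, -13, -6]
Step 5: [-13, 0]
Step 6: [0]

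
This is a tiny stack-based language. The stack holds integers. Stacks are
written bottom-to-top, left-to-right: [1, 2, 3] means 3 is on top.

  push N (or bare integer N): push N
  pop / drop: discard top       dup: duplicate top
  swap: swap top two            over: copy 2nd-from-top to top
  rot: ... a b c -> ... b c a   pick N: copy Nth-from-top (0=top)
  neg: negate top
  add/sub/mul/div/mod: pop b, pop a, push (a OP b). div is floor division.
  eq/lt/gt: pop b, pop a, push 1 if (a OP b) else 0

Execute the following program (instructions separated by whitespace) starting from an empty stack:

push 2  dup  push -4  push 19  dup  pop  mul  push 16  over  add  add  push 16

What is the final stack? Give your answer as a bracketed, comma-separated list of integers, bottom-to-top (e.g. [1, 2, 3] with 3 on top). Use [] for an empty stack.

After 'push 2': [2]
After 'dup': [2, 2]
After 'push -4': [2, 2, -4]
After 'push 19': [2, 2, -4, 19]
After 'dup': [2, 2, -4, 19, 19]
After 'pop': [2, 2, -4, 19]
After 'mul': [2, 2, -76]
After 'push 16': [2, 2, -76, 16]
After 'over': [2, 2, -76, 16, -76]
After 'add': [2, 2, -76, -60]
After 'add': [2, 2, -136]
After 'push 16': [2, 2, -136, 16]

Answer: [2, 2, -136, 16]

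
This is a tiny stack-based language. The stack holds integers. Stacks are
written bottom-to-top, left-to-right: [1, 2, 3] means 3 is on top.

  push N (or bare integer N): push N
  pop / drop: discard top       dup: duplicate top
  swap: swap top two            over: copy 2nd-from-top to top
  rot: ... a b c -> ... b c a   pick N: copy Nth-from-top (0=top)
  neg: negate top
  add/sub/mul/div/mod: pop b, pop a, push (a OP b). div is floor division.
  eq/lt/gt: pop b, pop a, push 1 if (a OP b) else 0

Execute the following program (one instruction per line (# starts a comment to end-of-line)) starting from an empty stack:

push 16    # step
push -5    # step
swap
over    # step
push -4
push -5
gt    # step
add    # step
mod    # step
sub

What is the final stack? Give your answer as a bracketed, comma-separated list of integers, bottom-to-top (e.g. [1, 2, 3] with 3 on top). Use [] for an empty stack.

After 'push 16': [16]
After 'push -5': [16, -5]
After 'swap': [-5, 16]
After 'over': [-5, 16, -5]
After 'push -4': [-5, 16, -5, -4]
After 'push -5': [-5, 16, -5, -4, -5]
After 'gt': [-5, 16, -5, 1]
After 'add': [-5, 16, -4]
After 'mod': [-5, 0]
After 'sub': [-5]

Answer: [-5]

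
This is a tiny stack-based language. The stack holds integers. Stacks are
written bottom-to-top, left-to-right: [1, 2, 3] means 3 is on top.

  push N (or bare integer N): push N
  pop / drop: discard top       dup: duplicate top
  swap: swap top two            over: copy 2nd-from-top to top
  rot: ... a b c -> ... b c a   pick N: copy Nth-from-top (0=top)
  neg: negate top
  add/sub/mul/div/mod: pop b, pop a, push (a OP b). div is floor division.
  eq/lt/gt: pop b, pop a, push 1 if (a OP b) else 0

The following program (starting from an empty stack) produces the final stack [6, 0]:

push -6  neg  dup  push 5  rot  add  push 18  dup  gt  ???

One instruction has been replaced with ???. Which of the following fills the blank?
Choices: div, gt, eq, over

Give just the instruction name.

Stack before ???: [6, 11, 0]
Stack after ???:  [6, 0]
Checking each choice:
  div: division by zero
  gt: produces [6, 1]
  eq: MATCH
  over: produces [6, 11, 0, 11]


Answer: eq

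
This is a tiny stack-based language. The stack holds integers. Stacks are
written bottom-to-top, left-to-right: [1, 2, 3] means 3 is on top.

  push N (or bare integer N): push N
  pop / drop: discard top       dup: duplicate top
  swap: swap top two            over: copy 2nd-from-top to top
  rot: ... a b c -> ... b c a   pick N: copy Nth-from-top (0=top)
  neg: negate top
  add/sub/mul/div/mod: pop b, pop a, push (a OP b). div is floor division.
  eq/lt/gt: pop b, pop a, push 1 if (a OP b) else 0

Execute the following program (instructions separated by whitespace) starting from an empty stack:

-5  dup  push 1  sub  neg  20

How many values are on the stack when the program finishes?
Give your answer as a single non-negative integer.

Answer: 3

Derivation:
After 'push -5': stack = [-5] (depth 1)
After 'dup': stack = [-5, -5] (depth 2)
After 'push 1': stack = [-5, -5, 1] (depth 3)
After 'sub': stack = [-5, -6] (depth 2)
After 'neg': stack = [-5, 6] (depth 2)
After 'push 20': stack = [-5, 6, 20] (depth 3)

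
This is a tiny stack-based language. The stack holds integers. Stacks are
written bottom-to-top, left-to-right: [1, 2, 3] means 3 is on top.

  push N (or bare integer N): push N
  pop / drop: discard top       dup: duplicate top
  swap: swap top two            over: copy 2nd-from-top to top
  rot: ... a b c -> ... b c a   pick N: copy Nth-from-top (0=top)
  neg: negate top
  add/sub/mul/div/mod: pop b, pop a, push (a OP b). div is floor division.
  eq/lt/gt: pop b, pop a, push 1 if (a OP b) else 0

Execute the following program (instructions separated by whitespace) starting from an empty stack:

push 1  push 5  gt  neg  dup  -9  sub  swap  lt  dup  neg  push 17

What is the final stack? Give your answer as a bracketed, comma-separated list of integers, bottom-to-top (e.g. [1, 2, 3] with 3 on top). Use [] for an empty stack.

After 'push 1': [1]
After 'push 5': [1, 5]
After 'gt': [0]
After 'neg': [0]
After 'dup': [0, 0]
After 'push -9': [0, 0, -9]
After 'sub': [0, 9]
After 'swap': [9, 0]
After 'lt': [0]
After 'dup': [0, 0]
After 'neg': [0, 0]
After 'push 17': [0, 0, 17]

Answer: [0, 0, 17]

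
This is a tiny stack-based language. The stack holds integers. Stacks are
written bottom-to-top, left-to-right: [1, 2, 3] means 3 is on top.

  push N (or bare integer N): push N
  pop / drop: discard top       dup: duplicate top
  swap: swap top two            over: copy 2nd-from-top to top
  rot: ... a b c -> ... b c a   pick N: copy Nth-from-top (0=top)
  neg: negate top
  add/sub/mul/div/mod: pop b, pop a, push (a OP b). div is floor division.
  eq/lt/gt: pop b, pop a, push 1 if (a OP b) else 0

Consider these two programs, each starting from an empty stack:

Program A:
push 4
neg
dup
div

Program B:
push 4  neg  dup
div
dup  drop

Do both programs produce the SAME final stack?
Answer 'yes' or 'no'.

Program A trace:
  After 'push 4': [4]
  After 'neg': [-4]
  After 'dup': [-4, -4]
  After 'div': [1]
Program A final stack: [1]

Program B trace:
  After 'push 4': [4]
  After 'neg': [-4]
  After 'dup': [-4, -4]
  After 'div': [1]
  After 'dup': [1, 1]
  After 'drop': [1]
Program B final stack: [1]
Same: yes

Answer: yes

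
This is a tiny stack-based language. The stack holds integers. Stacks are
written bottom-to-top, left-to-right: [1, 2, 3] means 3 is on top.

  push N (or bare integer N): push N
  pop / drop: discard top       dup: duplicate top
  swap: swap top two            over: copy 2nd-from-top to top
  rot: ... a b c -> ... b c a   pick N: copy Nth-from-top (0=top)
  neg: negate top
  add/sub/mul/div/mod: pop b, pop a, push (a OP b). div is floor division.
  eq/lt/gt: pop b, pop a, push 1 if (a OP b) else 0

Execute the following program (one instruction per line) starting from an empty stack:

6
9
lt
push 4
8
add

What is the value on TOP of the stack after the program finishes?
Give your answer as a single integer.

After 'push 6': [6]
After 'push 9': [6, 9]
After 'lt': [1]
After 'push 4': [1, 4]
After 'push 8': [1, 4, 8]
After 'add': [1, 12]

Answer: 12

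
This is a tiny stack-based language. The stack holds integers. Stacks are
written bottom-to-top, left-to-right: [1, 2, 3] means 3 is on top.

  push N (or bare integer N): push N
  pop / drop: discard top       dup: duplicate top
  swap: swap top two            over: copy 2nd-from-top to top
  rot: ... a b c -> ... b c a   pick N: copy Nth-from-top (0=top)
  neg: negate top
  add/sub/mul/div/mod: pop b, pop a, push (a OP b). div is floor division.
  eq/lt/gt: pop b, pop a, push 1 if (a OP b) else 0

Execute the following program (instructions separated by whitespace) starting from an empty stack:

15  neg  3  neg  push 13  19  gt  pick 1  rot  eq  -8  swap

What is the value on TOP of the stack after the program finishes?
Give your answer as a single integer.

After 'push 15': [15]
After 'neg': [-15]
After 'push 3': [-15, 3]
After 'neg': [-15, -3]
After 'push 13': [-15, -3, 13]
After 'push 19': [-15, -3, 13, 19]
After 'gt': [-15, -3, 0]
After 'pick 1': [-15, -3, 0, -3]
After 'rot': [-15, 0, -3, -3]
After 'eq': [-15, 0, 1]
After 'push -8': [-15, 0, 1, -8]
After 'swap': [-15, 0, -8, 1]

Answer: 1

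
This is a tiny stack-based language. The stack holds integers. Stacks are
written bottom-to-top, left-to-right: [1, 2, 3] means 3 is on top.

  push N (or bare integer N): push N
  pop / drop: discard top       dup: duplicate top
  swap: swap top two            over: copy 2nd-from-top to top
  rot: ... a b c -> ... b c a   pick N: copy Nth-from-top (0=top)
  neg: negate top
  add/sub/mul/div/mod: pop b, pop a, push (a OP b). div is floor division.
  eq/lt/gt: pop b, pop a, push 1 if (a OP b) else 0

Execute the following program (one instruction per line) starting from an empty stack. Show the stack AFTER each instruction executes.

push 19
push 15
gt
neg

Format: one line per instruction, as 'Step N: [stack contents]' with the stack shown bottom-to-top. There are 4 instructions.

Step 1: [19]
Step 2: [19, 15]
Step 3: [1]
Step 4: [-1]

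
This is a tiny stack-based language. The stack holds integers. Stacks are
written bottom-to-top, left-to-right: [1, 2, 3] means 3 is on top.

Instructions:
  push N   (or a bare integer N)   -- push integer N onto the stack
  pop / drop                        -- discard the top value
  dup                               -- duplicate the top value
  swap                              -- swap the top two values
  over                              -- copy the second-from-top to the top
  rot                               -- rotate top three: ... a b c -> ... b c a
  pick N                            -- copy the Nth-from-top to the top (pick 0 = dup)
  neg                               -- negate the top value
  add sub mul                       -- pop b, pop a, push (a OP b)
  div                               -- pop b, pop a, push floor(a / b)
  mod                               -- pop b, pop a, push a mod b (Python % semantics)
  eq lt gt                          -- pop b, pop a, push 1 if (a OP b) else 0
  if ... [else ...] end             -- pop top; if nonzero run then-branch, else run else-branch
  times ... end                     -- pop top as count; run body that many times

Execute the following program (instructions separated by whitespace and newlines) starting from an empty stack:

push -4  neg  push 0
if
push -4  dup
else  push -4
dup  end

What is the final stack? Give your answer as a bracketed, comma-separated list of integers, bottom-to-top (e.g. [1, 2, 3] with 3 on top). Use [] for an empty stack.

After 'push -4': [-4]
After 'neg': [4]
After 'push 0': [4, 0]
After 'if': [4]
After 'push -4': [4, -4]
After 'dup': [4, -4, -4]

Answer: [4, -4, -4]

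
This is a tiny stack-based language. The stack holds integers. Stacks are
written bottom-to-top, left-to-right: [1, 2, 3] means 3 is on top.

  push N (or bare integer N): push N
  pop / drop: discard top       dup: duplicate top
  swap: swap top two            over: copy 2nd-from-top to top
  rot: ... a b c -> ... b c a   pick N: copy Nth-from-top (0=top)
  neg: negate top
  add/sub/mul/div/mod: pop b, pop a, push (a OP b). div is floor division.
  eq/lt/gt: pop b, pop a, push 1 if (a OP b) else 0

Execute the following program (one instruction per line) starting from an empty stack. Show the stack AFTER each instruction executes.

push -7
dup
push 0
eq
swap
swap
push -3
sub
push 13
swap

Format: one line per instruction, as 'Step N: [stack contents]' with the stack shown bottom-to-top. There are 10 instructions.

Step 1: [-7]
Step 2: [-7, -7]
Step 3: [-7, -7, 0]
Step 4: [-7, 0]
Step 5: [0, -7]
Step 6: [-7, 0]
Step 7: [-7, 0, -3]
Step 8: [-7, 3]
Step 9: [-7, 3, 13]
Step 10: [-7, 13, 3]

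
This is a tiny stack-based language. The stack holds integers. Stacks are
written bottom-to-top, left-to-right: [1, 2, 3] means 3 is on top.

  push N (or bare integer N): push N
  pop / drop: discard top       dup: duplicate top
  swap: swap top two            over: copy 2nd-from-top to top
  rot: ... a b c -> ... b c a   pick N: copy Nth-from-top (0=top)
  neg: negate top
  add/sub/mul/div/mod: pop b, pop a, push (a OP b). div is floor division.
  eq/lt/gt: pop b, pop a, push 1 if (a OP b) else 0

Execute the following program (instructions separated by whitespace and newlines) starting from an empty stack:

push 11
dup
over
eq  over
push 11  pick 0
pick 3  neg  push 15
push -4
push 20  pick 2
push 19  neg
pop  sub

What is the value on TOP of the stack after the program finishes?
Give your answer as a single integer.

After 'push 11': [11]
After 'dup': [11, 11]
After 'over': [11, 11, 11]
After 'eq': [11, 1]
After 'over': [11, 1, 11]
After 'push 11': [11, 1, 11, 11]
After 'pick 0': [11, 1, 11, 11, 11]
After 'pick 3': [11, 1, 11, 11, 11, 1]
After 'neg': [11, 1, 11, 11, 11, -1]
After 'push 15': [11, 1, 11, 11, 11, -1, 15]
After 'push -4': [11, 1, 11, 11, 11, -1, 15, -4]
After 'push 20': [11, 1, 11, 11, 11, -1, 15, -4, 20]
After 'pick 2': [11, 1, 11, 11, 11, -1, 15, -4, 20, 15]
After 'push 19': [11, 1, 11, 11, 11, -1, 15, -4, 20, 15, 19]
After 'neg': [11, 1, 11, 11, 11, -1, 15, -4, 20, 15, -19]
After 'pop': [11, 1, 11, 11, 11, -1, 15, -4, 20, 15]
After 'sub': [11, 1, 11, 11, 11, -1, 15, -4, 5]

Answer: 5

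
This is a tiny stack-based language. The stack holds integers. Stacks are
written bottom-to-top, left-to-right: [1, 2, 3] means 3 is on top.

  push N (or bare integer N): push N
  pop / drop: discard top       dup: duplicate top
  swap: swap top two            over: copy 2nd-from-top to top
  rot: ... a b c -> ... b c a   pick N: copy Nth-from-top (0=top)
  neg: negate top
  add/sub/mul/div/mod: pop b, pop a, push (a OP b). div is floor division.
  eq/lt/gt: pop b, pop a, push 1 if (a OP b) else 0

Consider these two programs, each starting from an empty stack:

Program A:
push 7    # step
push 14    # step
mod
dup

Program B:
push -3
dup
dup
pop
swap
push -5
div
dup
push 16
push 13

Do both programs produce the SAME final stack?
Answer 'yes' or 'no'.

Answer: no

Derivation:
Program A trace:
  After 'push 7': [7]
  After 'push 14': [7, 14]
  After 'mod': [7]
  After 'dup': [7, 7]
Program A final stack: [7, 7]

Program B trace:
  After 'push -3': [-3]
  After 'dup': [-3, -3]
  After 'dup': [-3, -3, -3]
  After 'pop': [-3, -3]
  After 'swap': [-3, -3]
  After 'push -5': [-3, -3, -5]
  After 'div': [-3, 0]
  After 'dup': [-3, 0, 0]
  After 'push 16': [-3, 0, 0, 16]
  After 'push 13': [-3, 0, 0, 16, 13]
Program B final stack: [-3, 0, 0, 16, 13]
Same: no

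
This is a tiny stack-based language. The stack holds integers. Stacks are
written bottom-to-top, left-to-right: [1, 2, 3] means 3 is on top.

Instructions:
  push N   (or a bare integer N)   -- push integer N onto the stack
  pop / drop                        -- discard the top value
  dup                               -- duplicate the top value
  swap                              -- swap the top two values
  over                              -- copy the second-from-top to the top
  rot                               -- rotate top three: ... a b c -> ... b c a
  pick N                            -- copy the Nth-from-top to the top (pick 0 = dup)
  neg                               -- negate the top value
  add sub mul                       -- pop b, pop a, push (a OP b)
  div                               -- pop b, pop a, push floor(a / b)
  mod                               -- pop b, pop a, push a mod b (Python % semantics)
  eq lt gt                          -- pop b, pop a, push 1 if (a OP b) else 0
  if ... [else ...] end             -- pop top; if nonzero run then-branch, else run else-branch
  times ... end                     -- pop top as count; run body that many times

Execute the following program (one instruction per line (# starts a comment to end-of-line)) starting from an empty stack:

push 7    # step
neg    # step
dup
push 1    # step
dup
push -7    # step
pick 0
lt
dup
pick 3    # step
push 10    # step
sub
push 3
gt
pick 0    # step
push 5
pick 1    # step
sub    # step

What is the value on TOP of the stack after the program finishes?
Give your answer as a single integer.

Answer: 5

Derivation:
After 'push 7': [7]
After 'neg': [-7]
After 'dup': [-7, -7]
After 'push 1': [-7, -7, 1]
After 'dup': [-7, -7, 1, 1]
After 'push -7': [-7, -7, 1, 1, -7]
After 'pick 0': [-7, -7, 1, 1, -7, -7]
After 'lt': [-7, -7, 1, 1, 0]
After 'dup': [-7, -7, 1, 1, 0, 0]
After 'pick 3': [-7, -7, 1, 1, 0, 0, 1]
After 'push 10': [-7, -7, 1, 1, 0, 0, 1, 10]
After 'sub': [-7, -7, 1, 1, 0, 0, -9]
After 'push 3': [-7, -7, 1, 1, 0, 0, -9, 3]
After 'gt': [-7, -7, 1, 1, 0, 0, 0]
After 'pick 0': [-7, -7, 1, 1, 0, 0, 0, 0]
After 'push 5': [-7, -7, 1, 1, 0, 0, 0, 0, 5]
After 'pick 1': [-7, -7, 1, 1, 0, 0, 0, 0, 5, 0]
After 'sub': [-7, -7, 1, 1, 0, 0, 0, 0, 5]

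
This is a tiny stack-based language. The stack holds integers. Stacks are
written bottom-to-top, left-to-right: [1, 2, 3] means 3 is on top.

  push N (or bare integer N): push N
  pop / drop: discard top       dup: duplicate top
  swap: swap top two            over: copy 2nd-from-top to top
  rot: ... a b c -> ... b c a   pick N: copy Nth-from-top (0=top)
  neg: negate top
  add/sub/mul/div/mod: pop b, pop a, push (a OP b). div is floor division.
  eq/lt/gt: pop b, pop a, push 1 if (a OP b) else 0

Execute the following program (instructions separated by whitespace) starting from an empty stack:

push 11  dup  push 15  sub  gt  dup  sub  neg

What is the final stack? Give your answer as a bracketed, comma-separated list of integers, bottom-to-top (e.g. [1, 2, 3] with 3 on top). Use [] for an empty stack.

After 'push 11': [11]
After 'dup': [11, 11]
After 'push 15': [11, 11, 15]
After 'sub': [11, -4]
After 'gt': [1]
After 'dup': [1, 1]
After 'sub': [0]
After 'neg': [0]

Answer: [0]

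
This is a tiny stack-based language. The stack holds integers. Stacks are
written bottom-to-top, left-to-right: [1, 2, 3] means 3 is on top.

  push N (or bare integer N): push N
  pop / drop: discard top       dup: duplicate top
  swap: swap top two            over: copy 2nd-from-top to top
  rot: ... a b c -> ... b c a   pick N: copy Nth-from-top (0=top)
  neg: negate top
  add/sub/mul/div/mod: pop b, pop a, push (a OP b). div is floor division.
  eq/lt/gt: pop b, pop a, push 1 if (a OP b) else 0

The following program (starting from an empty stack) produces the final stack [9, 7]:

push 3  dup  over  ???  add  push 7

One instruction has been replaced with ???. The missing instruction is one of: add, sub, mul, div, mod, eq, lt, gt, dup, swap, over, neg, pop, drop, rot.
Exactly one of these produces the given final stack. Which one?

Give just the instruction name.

Stack before ???: [3, 3, 3]
Stack after ???:  [3, 6]
The instruction that transforms [3, 3, 3] -> [3, 6] is: add

Answer: add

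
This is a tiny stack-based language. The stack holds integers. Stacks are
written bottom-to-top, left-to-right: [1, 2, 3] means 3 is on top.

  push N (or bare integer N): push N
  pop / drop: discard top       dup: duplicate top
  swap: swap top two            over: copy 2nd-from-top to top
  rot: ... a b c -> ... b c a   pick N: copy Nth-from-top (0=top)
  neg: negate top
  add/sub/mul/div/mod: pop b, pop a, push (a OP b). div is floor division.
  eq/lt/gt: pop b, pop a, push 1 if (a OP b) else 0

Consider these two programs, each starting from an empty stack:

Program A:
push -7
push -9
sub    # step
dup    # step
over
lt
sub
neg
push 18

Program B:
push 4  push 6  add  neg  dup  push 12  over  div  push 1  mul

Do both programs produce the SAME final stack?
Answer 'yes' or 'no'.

Program A trace:
  After 'push -7': [-7]
  After 'push -9': [-7, -9]
  After 'sub': [2]
  After 'dup': [2, 2]
  After 'over': [2, 2, 2]
  After 'lt': [2, 0]
  After 'sub': [2]
  After 'neg': [-2]
  After 'push 18': [-2, 18]
Program A final stack: [-2, 18]

Program B trace:
  After 'push 4': [4]
  After 'push 6': [4, 6]
  After 'add': [10]
  After 'neg': [-10]
  After 'dup': [-10, -10]
  After 'push 12': [-10, -10, 12]
  After 'over': [-10, -10, 12, -10]
  After 'div': [-10, -10, -2]
  After 'push 1': [-10, -10, -2, 1]
  After 'mul': [-10, -10, -2]
Program B final stack: [-10, -10, -2]
Same: no

Answer: no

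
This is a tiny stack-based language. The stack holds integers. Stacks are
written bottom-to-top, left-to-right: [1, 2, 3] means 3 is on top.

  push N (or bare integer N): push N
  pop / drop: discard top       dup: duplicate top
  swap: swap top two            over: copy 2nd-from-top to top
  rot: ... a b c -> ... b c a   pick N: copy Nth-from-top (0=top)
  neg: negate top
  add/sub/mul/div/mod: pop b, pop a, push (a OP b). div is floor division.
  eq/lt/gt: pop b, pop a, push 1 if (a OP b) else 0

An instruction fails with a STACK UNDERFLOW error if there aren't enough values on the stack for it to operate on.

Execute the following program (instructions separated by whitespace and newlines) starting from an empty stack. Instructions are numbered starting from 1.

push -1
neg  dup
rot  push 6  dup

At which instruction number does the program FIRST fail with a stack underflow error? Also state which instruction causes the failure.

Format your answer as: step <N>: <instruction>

Answer: step 4: rot

Derivation:
Step 1 ('push -1'): stack = [-1], depth = 1
Step 2 ('neg'): stack = [1], depth = 1
Step 3 ('dup'): stack = [1, 1], depth = 2
Step 4 ('rot'): needs 3 value(s) but depth is 2 — STACK UNDERFLOW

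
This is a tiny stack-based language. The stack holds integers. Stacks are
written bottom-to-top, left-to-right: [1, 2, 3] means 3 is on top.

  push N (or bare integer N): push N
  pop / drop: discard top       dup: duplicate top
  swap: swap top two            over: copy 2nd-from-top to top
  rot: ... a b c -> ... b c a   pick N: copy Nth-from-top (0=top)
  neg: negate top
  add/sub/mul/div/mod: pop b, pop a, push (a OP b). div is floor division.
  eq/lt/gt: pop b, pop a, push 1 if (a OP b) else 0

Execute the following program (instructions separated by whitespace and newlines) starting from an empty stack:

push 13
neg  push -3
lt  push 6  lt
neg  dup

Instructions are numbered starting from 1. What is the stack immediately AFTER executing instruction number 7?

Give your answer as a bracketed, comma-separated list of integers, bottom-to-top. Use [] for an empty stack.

Answer: [-1]

Derivation:
Step 1 ('push 13'): [13]
Step 2 ('neg'): [-13]
Step 3 ('push -3'): [-13, -3]
Step 4 ('lt'): [1]
Step 5 ('push 6'): [1, 6]
Step 6 ('lt'): [1]
Step 7 ('neg'): [-1]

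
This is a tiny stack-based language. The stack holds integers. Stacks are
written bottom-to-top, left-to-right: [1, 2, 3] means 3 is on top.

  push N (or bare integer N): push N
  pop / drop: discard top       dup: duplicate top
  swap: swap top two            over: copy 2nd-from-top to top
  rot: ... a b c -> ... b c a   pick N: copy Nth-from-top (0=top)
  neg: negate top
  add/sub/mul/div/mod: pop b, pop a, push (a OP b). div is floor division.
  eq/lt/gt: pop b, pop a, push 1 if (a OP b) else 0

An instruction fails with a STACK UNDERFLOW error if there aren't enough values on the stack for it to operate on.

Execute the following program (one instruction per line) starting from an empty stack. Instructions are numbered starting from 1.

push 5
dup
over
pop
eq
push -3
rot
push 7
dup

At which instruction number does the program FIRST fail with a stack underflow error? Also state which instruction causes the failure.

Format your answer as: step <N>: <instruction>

Step 1 ('push 5'): stack = [5], depth = 1
Step 2 ('dup'): stack = [5, 5], depth = 2
Step 3 ('over'): stack = [5, 5, 5], depth = 3
Step 4 ('pop'): stack = [5, 5], depth = 2
Step 5 ('eq'): stack = [1], depth = 1
Step 6 ('push -3'): stack = [1, -3], depth = 2
Step 7 ('rot'): needs 3 value(s) but depth is 2 — STACK UNDERFLOW

Answer: step 7: rot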